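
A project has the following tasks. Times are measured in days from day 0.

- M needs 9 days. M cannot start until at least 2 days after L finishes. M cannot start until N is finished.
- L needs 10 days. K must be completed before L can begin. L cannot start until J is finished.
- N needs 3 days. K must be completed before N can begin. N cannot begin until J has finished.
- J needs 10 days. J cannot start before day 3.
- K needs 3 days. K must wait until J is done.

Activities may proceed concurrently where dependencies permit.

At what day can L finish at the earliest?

J cannot begin until its own release at day 3. It runs from day 3 to 3 + 10 = day 13.
K cannot begin until J (finishes day 13). It runs from day 13 to 13 + 3 = day 16.
For L: K (finishes day 16); J (finishes day 13). Taking the maximum gives a start of day 16, and it finishes at 16 + 10 = day 26.

26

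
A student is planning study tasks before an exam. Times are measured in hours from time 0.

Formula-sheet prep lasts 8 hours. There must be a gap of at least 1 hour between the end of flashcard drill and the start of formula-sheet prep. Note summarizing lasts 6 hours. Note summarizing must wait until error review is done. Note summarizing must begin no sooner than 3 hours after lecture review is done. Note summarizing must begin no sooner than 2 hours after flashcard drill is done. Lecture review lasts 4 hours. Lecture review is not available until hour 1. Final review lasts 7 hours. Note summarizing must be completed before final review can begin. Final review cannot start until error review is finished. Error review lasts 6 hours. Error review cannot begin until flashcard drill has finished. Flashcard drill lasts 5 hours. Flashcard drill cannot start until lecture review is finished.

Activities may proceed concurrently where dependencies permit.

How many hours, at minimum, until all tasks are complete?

29

Lecture review waits on its own release at hour 1, so it starts at hour 1 and finishes at 1 + 4 = hour 5.
After lecture review (finishes hour 5), flashcard drill can start at hour 5 and finishes at hour 10.
Formula-sheet prep cannot begin until flashcard drill (finishes hour 10, plus 1-hour gap → hour 11). It runs from hour 11 to 11 + 8 = hour 19.
Error review cannot begin until flashcard drill (finishes hour 10). It runs from hour 10 to 10 + 6 = hour 16.
For note summarizing: error review (finishes hour 16); lecture review (finishes hour 5, plus 3-hour gap → hour 8); flashcard drill (finishes hour 10, plus 2-hour gap → hour 12). Taking the maximum gives a start of hour 16, and it finishes at 16 + 6 = hour 22.
Final review needs all of note summarizing (finishes hour 22); error review (finishes hour 16). That puts its earliest start at hour 22; it finishes at 22 + 7 = hour 29.
All tasks are finished once the last one completes. Finish times: Lecture review at 5, Flashcard drill at 10, Error review at 16, Note summarizing at 22, Formula-sheet prep at 19, Final review at 29. The latest is hour 29.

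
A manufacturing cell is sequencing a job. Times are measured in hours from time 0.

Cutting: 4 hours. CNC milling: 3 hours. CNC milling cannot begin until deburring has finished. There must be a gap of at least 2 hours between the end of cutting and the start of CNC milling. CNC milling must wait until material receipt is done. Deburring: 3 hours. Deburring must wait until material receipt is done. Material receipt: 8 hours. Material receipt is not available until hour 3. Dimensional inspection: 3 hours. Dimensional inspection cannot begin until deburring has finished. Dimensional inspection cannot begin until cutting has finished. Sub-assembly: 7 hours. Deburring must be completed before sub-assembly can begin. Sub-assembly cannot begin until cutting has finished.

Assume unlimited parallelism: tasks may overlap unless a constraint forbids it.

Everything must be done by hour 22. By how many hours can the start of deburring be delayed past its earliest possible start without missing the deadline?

1

After its own release at hour 3, material receipt can start at hour 3 and finishes at hour 11.
Deburring cannot begin until material receipt (finishes hour 11). It runs from hour 11 to 11 + 3 = hour 14.

Working backward from the deadline:
CNC milling must finish by hour 22; it takes 3 hours, so it must start by 22 − 3 = hour 19.
To finish by hour 22, dimensional inspection (duration 3) must start no later than hour 19.
Nothing follows sub-assembly; the deadline of hour 22 is its only limit. It must start by 22 − 7 = hour 15.
Deburring has several dependents: CNC milling (must start by hour 19); dimensional inspection (must start by hour 19); sub-assembly (must start by hour 15). The earliest of those limits is hour 15, so deburring must start by 15 − 3 = hour 12.
So deburring can start as early as hour 11 and as late as hour 12, giving 12 − 11 = 1 hour of slack.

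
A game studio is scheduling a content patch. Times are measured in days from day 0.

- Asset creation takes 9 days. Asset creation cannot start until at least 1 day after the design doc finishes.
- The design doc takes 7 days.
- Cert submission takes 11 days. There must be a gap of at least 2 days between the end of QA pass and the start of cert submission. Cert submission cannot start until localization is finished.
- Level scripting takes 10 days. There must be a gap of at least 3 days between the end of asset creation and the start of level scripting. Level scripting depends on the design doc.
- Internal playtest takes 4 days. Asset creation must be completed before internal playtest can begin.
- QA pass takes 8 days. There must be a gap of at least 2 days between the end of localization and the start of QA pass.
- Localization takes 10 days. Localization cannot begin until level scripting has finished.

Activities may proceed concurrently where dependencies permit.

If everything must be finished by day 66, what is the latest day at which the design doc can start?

Cert submission has no dependents, so it just needs to finish by day 66. Starting by 66 − 11 = day 55 achieves that.
QA pass must finish before cert submission (must start by day 55, minus 2-day gap → day 53). With an 8-day duration, QA pass must start by 53 − 8 = day 45.
For localization: QA pass (must start by day 45, minus 2-day gap → day 43); cert submission (must start by day 55). The most restrictive is day 43; with a 10-day duration, localization must start by day 33.
Level scripting has to be done before localization (must start by day 33). That means finishing by day 33, i.e. starting by 33 − 10 = day 23.
Nothing follows internal playtest; the deadline of day 66 is its only limit. It must start by 66 − 4 = day 62.
Asset creation has several dependents: level scripting (must start by day 23, minus 3-day gap → day 20); internal playtest (must start by day 62). The earliest of those limits is day 20, so asset creation must start by 20 − 9 = day 11.
The design doc has several dependents: asset creation (must start by day 11, minus 1-day gap → day 10); level scripting (must start by day 23). The earliest of those limits is day 10, so the design doc must start by 10 − 7 = day 3.

3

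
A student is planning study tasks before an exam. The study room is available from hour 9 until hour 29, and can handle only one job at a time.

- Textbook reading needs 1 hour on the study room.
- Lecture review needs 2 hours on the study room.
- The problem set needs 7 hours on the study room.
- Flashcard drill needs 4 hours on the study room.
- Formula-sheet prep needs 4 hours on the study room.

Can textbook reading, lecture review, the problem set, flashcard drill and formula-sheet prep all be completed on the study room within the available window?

The study room window is 29 − 9 = 20 hours.
Running back to back, the jobs need 1 + 2 + 7 + 4 + 4 = 18 hours on the study room.
Since 18 ≤ 20, they fit within the window.

Yes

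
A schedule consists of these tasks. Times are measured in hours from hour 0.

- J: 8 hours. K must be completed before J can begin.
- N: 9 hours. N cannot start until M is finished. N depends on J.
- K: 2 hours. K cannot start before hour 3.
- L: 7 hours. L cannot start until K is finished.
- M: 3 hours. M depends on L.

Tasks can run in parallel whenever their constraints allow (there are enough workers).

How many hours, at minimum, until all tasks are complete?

24

K cannot begin until its own release at hour 3. It runs from hour 3 to 3 + 2 = hour 5.
L cannot begin until K (finishes hour 5). It runs from hour 5 to 5 + 7 = hour 12.
M cannot begin until L (finishes hour 12). It runs from hour 12 to 12 + 3 = hour 15.
J cannot begin until K (finishes hour 5). It runs from hour 5 to 5 + 8 = hour 13.
For N: M (finishes hour 15); J (finishes hour 13). Taking the maximum gives a start of hour 15, and it finishes at 15 + 9 = hour 24.
All tasks are finished once the last one completes. Finish times: J at 13, K at 5, L at 12, M at 15, N at 24. The latest is hour 24.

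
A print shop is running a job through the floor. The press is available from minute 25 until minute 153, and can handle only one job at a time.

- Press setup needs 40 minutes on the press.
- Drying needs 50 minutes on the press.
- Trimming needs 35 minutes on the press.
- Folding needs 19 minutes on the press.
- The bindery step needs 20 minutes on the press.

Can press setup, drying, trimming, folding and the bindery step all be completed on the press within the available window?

The press window is 153 − 25 = 128 minutes.
Running back to back, the jobs need 40 + 50 + 35 + 19 + 20 = 164 minutes on the press.
Since 164 > 128, they cannot all fit.

No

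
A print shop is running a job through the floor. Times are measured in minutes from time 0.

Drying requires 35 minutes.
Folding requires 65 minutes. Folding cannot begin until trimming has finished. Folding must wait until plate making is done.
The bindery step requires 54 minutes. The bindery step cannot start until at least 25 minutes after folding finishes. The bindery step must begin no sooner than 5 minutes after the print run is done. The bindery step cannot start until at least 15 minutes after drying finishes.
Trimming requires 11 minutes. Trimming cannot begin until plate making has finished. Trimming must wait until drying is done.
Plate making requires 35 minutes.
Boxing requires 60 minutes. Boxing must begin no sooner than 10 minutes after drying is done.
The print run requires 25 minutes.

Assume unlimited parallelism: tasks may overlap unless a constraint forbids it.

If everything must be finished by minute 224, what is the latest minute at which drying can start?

34

The bindery step has no dependents, so it just needs to finish by minute 224. Starting by 224 − 54 = minute 170 achieves that.
Folding feeds into the bindery step (must start by minute 170, minus 25-minute gap → minute 145); so folding must finish by minute 145 and therefore start by minute 80.
Trimming has to be done before folding (must start by minute 80). That means finishing by minute 80, i.e. starting by 80 − 11 = minute 69.
Nothing follows boxing; the deadline of minute 224 is its only limit. It must start by 224 − 60 = minute 164.
Drying feeds trimming (must start by minute 69); the bindery step (must start by minute 170, minus 15-minute gap → minute 155); boxing (must start by minute 164, minus 10-minute gap → minute 154). Taking the minimum, drying must finish by minute 69 and start by 69 − 35 = minute 34.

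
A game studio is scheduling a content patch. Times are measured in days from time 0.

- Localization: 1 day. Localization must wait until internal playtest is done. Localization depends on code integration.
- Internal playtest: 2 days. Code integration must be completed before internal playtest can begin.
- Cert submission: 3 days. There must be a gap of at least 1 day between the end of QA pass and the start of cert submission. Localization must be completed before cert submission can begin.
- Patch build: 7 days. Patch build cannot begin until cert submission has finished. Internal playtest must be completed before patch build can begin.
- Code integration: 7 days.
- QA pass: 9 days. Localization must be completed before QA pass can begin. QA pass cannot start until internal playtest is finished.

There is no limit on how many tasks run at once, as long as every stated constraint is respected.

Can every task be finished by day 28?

No

Code integration can start immediately at day 0; it finishes at day 7.
Internal playtest waits on code integration (finishes day 7), so it starts at day 7 and finishes at 7 + 2 = day 9.
For localization: internal playtest (finishes day 9); code integration (finishes day 7). Taking the maximum gives a start of day 9, and it finishes at 9 + 1 = day 10.
For QA pass: localization (finishes day 10); internal playtest (finishes day 9). Taking the maximum gives a start of day 10, and it finishes at 10 + 9 = day 19.
Cert submission cannot start until QA pass (finishes day 19, plus 1-day gap → day 20); localization (finishes day 10). The controlling bound is day 20, so cert submission finishes at 20 + 3 = day 23.
Patch build has to wait for cert submission (finishes day 23); internal playtest (finishes day 9). The latest of these is day 23, so patch build runs day 23 to 23 + 7 = day 30.
The earliest everything can be done is day 30, which is after the deadline of 28, so it is not possible.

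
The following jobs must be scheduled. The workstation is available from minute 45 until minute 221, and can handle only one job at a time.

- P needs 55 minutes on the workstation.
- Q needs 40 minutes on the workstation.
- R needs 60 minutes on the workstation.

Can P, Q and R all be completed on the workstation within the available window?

Yes

The workstation window is 221 − 45 = 176 minutes.
Running back to back, the jobs need 55 + 40 + 60 = 155 minutes on the workstation.
Since 155 ≤ 176, they fit within the window.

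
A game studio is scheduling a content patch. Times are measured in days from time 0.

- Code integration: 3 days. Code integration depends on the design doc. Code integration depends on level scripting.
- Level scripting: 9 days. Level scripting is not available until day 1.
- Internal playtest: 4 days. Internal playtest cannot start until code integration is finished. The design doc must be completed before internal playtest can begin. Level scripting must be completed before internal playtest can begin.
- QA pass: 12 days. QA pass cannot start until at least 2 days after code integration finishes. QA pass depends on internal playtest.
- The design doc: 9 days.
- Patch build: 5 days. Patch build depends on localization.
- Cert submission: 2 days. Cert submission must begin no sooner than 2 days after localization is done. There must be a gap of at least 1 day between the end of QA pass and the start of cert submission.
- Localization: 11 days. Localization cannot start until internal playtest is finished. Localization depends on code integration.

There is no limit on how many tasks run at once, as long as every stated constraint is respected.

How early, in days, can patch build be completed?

33

After its own release at day 1, level scripting can start at day 1 and finishes at day 10.
The design doc can start immediately at day 0; it finishes at day 9.
Code integration cannot start until the design doc (finishes day 9); level scripting (finishes day 10). The controlling bound is day 10, so code integration finishes at 10 + 3 = day 13.
Internal playtest has to wait for code integration (finishes day 13); the design doc (finishes day 9); level scripting (finishes day 10). The latest of these is day 13, so internal playtest runs day 13 to 13 + 4 = day 17.
Localization cannot start until internal playtest (finishes day 17); code integration (finishes day 13). The controlling bound is day 17, so localization finishes at 17 + 11 = day 28.
After localization (finishes day 28), patch build can start at day 28 and finishes at day 33.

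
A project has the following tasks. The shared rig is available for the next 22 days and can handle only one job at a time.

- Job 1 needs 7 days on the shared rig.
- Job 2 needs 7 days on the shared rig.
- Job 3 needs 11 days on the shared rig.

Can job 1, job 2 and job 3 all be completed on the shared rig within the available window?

Running back to back, the jobs need 7 + 7 + 11 = 25 days on the shared rig.
Since 25 > 22, they cannot all fit.

No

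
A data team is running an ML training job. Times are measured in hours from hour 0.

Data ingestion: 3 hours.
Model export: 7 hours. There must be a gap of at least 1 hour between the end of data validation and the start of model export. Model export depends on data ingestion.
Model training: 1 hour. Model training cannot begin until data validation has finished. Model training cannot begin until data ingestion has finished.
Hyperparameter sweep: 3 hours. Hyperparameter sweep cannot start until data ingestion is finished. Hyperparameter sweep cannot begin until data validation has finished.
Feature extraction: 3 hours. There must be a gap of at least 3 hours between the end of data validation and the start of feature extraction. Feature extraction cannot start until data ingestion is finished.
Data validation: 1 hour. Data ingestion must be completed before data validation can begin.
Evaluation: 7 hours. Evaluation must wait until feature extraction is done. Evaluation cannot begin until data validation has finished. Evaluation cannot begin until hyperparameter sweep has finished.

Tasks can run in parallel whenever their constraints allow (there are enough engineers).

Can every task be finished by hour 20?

Yes

Nothing blocks data ingestion, so it runs from hour 0 to hour 3.
After data ingestion (finishes hour 3), data validation can start at hour 3 and finishes at hour 4.
Model export cannot start until data validation (finishes hour 4, plus 1-hour gap → hour 5); data ingestion (finishes hour 3). The controlling bound is hour 5, so model export finishes at 5 + 7 = hour 12.
Model training has to wait for data validation (finishes hour 4); data ingestion (finishes hour 3). The latest of these is hour 4, so model training runs hour 4 to 4 + 1 = hour 5.
Hyperparameter sweep cannot start until data ingestion (finishes hour 3); data validation (finishes hour 4). The controlling bound is hour 4, so hyperparameter sweep finishes at 4 + 3 = hour 7.
Feature extraction needs all of data validation (finishes hour 4, plus 3-hour gap → hour 7); data ingestion (finishes hour 3). That puts its earliest start at hour 7; it finishes at 7 + 3 = hour 10.
For evaluation: feature extraction (finishes hour 10); data validation (finishes hour 4); hyperparameter sweep (finishes hour 7). Taking the maximum gives a start of hour 10, and it finishes at 10 + 7 = hour 17.
Every task is finished by hour 17, which is no later than the deadline of 20, so the schedule is feasible.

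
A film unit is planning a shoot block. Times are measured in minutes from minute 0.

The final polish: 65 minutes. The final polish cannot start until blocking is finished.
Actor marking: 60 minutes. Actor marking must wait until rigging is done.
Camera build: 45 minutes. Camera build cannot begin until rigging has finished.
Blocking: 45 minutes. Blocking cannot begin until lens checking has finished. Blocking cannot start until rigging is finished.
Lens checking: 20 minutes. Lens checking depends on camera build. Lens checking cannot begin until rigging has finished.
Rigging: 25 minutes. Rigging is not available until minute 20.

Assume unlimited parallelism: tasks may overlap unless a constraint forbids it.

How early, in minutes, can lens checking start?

Rigging waits on its own release at minute 20, so it starts at minute 20 and finishes at 20 + 25 = minute 45.
Camera build cannot begin until rigging (finishes minute 45). It runs from minute 45 to 45 + 45 = minute 90.
Lens checking waits on camera build (finishes minute 90); rigging (finishes minute 45). The latest of these is minute 90, which is the earliest lens checking can start.

90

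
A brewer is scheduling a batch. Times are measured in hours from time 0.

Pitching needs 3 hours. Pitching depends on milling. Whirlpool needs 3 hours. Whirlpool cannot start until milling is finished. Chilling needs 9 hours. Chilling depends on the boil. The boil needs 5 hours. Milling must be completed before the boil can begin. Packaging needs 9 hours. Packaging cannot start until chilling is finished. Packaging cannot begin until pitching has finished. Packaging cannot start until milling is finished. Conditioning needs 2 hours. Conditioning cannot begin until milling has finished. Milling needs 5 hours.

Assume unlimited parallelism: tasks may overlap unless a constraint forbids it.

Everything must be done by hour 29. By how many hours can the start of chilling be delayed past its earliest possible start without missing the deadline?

1

Nothing blocks milling, so it runs from hour 0 to hour 5.
The boil cannot begin until milling (finishes hour 5). It runs from hour 5 to 5 + 5 = hour 10.
Chilling waits on the boil (finishes hour 10), so it starts at hour 10 and finishes at 10 + 9 = hour 19.

Working backward from the deadline:
Nothing follows packaging; the deadline of hour 29 is its only limit. It must start by 29 − 9 = hour 20.
Chilling must finish before packaging (must start by hour 20). With a 9-hour duration, chilling must start by 20 − 9 = hour 11.
So chilling can start as early as hour 10 and as late as hour 11, giving 11 − 10 = 1 hour of slack.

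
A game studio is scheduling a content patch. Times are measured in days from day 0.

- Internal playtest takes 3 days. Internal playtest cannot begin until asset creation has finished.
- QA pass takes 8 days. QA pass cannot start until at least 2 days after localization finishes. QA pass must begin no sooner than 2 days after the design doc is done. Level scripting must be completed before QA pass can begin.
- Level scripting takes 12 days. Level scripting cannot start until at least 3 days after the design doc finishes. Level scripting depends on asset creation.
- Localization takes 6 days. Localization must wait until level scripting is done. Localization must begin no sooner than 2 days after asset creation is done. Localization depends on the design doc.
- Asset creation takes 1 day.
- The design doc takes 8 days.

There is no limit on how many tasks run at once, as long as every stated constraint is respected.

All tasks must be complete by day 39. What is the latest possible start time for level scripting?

11

QA pass must finish by day 39; it takes 8 days, so it must start by 39 − 8 = day 31.
Since QA pass (must start by day 31, minus 2-day gap → day 29) depends on it, localization must finish by day 29. Backing off its 6-day duration gives a latest start of day 23.
Level scripting feeds localization (must start by day 23); QA pass (must start by day 31). Taking the minimum, level scripting must finish by day 23 and start by 23 − 12 = day 11.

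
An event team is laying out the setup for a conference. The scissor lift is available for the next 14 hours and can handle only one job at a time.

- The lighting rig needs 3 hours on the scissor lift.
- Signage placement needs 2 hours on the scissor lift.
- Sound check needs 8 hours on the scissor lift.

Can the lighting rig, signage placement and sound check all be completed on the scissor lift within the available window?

Running back to back, the jobs need 3 + 2 + 8 = 13 hours on the scissor lift.
Since 13 ≤ 14, they fit within the window.

Yes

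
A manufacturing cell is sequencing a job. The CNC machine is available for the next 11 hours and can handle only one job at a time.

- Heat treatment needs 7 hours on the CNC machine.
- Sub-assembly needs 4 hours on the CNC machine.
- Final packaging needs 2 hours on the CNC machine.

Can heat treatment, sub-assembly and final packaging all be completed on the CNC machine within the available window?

No

Running back to back, the jobs need 7 + 4 + 2 = 13 hours on the CNC machine.
Since 13 > 11, they cannot all fit.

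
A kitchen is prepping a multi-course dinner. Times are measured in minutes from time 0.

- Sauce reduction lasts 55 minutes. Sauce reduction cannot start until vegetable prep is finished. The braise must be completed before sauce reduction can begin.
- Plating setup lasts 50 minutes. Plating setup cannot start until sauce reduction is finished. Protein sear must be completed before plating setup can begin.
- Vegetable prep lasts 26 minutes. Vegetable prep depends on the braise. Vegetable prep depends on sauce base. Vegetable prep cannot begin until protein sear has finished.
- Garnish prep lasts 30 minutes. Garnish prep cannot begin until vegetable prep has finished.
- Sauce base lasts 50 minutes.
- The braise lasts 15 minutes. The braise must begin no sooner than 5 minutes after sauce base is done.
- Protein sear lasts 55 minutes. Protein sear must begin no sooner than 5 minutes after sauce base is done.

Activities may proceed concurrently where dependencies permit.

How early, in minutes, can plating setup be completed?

Sauce base can start immediately at minute 0; it finishes at minute 50.
Protein sear cannot begin until sauce base (finishes minute 50, plus 5-minute gap → minute 55). It runs from minute 55 to 55 + 55 = minute 110.
After sauce base (finishes minute 50, plus 5-minute gap → minute 55), the braise can start at minute 55 and finishes at minute 70.
Vegetable prep has to wait for the braise (finishes minute 70); sauce base (finishes minute 50); protein sear (finishes minute 110). The latest of these is minute 110, so vegetable prep runs minute 110 to 110 + 26 = minute 136.
Sauce reduction cannot start until vegetable prep (finishes minute 136); the braise (finishes minute 70). The controlling bound is minute 136, so sauce reduction finishes at 136 + 55 = minute 191.
For plating setup: sauce reduction (finishes minute 191); protein sear (finishes minute 110). Taking the maximum gives a start of minute 191, and it finishes at 191 + 50 = minute 241.

241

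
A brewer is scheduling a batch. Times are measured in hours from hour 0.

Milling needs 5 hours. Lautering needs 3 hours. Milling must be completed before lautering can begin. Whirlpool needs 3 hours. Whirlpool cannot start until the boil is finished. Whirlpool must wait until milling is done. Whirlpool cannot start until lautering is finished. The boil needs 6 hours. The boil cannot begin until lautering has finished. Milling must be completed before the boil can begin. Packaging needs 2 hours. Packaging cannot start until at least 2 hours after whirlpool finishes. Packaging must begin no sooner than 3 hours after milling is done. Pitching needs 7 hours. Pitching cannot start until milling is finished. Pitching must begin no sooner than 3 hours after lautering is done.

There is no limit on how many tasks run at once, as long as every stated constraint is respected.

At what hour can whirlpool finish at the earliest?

Milling has no prerequisites, so it starts at hour 0 and finishes at hour 5.
Lautering cannot begin until milling (finishes hour 5). It runs from hour 5 to 5 + 3 = hour 8.
The boil cannot start until lautering (finishes hour 8); milling (finishes hour 5). The controlling bound is hour 8, so the boil finishes at 8 + 6 = hour 14.
Whirlpool needs all of the boil (finishes hour 14); milling (finishes hour 5); lautering (finishes hour 8). That puts its earliest start at hour 14; it finishes at 14 + 3 = hour 17.

17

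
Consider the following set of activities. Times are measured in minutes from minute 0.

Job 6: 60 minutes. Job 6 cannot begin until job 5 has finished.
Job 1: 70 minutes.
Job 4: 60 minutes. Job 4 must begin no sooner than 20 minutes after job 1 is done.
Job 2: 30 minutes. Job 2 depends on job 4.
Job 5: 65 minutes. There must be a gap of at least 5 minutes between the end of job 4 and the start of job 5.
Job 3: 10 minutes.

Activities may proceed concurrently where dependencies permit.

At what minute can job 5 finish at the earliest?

220

Job 1 has no prerequisites, so it starts at minute 0 and finishes at minute 70.
Job 4 cannot begin until job 1 (finishes minute 70, plus 20-minute gap → minute 90). It runs from minute 90 to 90 + 60 = minute 150.
Job 5 waits on job 4 (finishes minute 150, plus 5-minute gap → minute 155), so it starts at minute 155 and finishes at 155 + 65 = minute 220.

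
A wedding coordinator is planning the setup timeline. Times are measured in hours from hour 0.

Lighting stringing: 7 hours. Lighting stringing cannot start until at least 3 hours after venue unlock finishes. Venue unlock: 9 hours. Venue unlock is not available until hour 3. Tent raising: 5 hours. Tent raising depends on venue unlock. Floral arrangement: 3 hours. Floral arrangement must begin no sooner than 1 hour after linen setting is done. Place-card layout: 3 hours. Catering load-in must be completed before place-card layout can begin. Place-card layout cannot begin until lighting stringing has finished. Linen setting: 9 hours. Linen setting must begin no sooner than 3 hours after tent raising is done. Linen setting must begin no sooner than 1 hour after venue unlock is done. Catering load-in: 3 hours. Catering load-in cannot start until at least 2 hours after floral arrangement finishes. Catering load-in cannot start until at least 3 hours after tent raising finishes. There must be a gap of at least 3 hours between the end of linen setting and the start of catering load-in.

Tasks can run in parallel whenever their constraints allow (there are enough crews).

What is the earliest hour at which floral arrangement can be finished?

After its own release at hour 3, venue unlock can start at hour 3 and finishes at hour 12.
After venue unlock (finishes hour 12), tent raising can start at hour 12 and finishes at hour 17.
Linen setting has to wait for tent raising (finishes hour 17, plus 3-hour gap → hour 20); venue unlock (finishes hour 12, plus 1-hour gap → hour 13). The latest of these is hour 20, so linen setting runs hour 20 to 20 + 9 = hour 29.
Floral arrangement cannot begin until linen setting (finishes hour 29, plus 1-hour gap → hour 30). It runs from hour 30 to 30 + 3 = hour 33.

33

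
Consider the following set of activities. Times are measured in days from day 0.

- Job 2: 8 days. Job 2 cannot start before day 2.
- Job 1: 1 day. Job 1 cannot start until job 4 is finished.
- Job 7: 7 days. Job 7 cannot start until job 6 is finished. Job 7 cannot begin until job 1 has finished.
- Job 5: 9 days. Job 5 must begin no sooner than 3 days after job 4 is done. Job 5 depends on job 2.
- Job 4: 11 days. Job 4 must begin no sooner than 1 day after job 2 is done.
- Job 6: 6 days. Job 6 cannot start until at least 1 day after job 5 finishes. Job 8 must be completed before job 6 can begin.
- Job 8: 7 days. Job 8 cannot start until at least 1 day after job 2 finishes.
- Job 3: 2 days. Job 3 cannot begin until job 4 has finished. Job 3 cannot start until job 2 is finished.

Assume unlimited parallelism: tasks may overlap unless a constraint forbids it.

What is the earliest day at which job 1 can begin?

Job 2 cannot begin until its own release at day 2. It runs from day 2 to 2 + 8 = day 10.
After job 2 (finishes day 10, plus 1-day gap → day 11), job 4 can start at day 11 and finishes at day 22.
Job 1 waits on job 4 (finishes day 22), so the earliest it can start is day 22.

22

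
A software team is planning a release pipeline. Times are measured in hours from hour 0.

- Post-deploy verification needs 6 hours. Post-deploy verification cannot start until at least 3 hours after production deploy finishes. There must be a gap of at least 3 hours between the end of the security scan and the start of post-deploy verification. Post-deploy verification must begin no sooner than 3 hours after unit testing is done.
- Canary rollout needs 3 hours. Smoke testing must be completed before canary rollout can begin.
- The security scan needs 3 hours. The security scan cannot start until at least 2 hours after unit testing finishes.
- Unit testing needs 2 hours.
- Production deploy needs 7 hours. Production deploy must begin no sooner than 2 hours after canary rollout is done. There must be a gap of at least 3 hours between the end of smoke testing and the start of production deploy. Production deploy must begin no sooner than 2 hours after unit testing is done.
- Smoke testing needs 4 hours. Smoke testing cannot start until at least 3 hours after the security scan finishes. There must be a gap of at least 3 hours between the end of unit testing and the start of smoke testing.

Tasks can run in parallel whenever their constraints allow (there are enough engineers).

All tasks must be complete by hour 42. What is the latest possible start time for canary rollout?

To finish by hour 42, post-deploy verification (duration 6) must start no later than hour 36.
Since post-deploy verification (must start by hour 36, minus 3-hour gap → hour 33) depends on it, production deploy must finish by hour 33. Backing off its 7-hour duration gives a latest start of hour 26.
Canary rollout feeds into production deploy (must start by hour 26, minus 2-hour gap → hour 24); so canary rollout must finish by hour 24 and therefore start by hour 21.

21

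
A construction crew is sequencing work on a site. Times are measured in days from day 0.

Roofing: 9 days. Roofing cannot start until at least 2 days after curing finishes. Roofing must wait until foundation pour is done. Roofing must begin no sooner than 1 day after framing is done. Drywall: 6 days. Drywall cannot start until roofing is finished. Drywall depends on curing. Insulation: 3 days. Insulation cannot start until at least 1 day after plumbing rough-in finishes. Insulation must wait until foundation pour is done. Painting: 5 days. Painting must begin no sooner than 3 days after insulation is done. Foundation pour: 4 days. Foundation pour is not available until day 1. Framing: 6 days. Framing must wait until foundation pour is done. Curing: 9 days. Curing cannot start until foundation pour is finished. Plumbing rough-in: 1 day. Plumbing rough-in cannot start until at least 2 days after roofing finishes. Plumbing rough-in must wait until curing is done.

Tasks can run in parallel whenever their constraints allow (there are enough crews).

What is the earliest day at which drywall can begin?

25

Foundation pour cannot begin until its own release at day 1. It runs from day 1 to 1 + 4 = day 5.
Framing waits on foundation pour (finishes day 5), so it starts at day 5 and finishes at 5 + 6 = day 11.
Curing waits on foundation pour (finishes day 5), so it starts at day 5 and finishes at 5 + 9 = day 14.
For roofing: curing (finishes day 14, plus 2-day gap → day 16); foundation pour (finishes day 5); framing (finishes day 11, plus 1-day gap → day 12). Taking the maximum gives a start of day 16, and it finishes at 16 + 9 = day 25.
Drywall waits on roofing (finishes day 25); curing (finishes day 14). The latest of these is day 25, which is the earliest drywall can start.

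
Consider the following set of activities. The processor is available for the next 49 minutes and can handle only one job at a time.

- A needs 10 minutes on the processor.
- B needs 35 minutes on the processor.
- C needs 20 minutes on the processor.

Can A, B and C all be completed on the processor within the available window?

No

Running back to back, the jobs need 10 + 35 + 20 = 65 minutes on the processor.
Since 65 > 49, they cannot all fit.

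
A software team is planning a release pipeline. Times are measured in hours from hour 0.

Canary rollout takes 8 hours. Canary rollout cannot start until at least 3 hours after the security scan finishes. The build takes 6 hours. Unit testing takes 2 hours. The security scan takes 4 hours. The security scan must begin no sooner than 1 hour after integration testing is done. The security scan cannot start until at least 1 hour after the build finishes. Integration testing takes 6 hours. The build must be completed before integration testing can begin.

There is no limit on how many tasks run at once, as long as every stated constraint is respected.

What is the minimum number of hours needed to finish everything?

28

Unit testing has no prerequisites, so it starts at hour 0 and finishes at hour 2.
The build has no prerequisites, so it starts at hour 0 and finishes at hour 6.
Integration testing cannot begin until the build (finishes hour 6). It runs from hour 6 to 6 + 6 = hour 12.
The security scan cannot start until integration testing (finishes hour 12, plus 1-hour gap → hour 13); the build (finishes hour 6, plus 1-hour gap → hour 7). The controlling bound is hour 13, so the security scan finishes at 13 + 4 = hour 17.
Canary rollout cannot begin until the security scan (finishes hour 17, plus 3-hour gap → hour 20). It runs from hour 20 to 20 + 8 = hour 28.
All tasks are finished once the last one completes. Finish times: The build at 6, Unit testing at 2, Integration testing at 12, The security scan at 17, Canary rollout at 28. The latest is hour 28.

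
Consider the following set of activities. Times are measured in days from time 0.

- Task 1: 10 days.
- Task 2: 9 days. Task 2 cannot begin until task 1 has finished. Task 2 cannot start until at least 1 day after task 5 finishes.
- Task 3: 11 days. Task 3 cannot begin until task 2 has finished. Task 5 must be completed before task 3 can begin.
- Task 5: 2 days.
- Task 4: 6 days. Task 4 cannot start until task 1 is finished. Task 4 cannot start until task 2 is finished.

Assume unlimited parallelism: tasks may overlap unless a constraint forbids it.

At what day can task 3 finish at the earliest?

30

Nothing blocks task 5, so it runs from day 0 to day 2.
Nothing blocks task 1, so it runs from day 0 to day 10.
Task 2 has to wait for task 1 (finishes day 10); task 5 (finishes day 2, plus 1-day gap → day 3). The latest of these is day 10, so task 2 runs day 10 to 10 + 9 = day 19.
Task 3 has to wait for task 2 (finishes day 19); task 5 (finishes day 2). The latest of these is day 19, so task 3 runs day 19 to 19 + 11 = day 30.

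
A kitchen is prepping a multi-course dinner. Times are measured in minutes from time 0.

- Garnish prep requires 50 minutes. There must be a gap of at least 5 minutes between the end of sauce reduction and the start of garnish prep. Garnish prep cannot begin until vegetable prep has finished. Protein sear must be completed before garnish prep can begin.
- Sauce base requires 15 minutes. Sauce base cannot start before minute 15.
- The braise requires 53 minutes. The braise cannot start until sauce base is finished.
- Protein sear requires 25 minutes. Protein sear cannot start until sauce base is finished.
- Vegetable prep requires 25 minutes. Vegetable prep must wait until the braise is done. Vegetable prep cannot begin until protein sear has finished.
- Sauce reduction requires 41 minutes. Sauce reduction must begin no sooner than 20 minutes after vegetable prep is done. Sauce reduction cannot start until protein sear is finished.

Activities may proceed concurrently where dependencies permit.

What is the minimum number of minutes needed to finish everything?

Sauce base cannot begin until its own release at minute 15. It runs from minute 15 to 15 + 15 = minute 30.
After sauce base (finishes minute 30), protein sear can start at minute 30 and finishes at minute 55.
After sauce base (finishes minute 30), the braise can start at minute 30 and finishes at minute 83.
For vegetable prep: the braise (finishes minute 83); protein sear (finishes minute 55). Taking the maximum gives a start of minute 83, and it finishes at 83 + 25 = minute 108.
Sauce reduction cannot start until vegetable prep (finishes minute 108, plus 20-minute gap → minute 128); protein sear (finishes minute 55). The controlling bound is minute 128, so sauce reduction finishes at 128 + 41 = minute 169.
For garnish prep: sauce reduction (finishes minute 169, plus 5-minute gap → minute 174); vegetable prep (finishes minute 108); protein sear (finishes minute 55). Taking the maximum gives a start of minute 174, and it finishes at 174 + 50 = minute 224.
All tasks are finished once the last one completes. Finish times: Sauce base at 30, The braise at 83, Protein sear at 55, Vegetable prep at 108, Sauce reduction at 169, Garnish prep at 224. The latest is minute 224.

224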